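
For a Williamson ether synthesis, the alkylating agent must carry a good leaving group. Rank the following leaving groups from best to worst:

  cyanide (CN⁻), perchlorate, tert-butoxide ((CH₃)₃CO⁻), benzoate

perchlorate > benzoate > cyanide (CN⁻) > tert-butoxide ((CH₃)₃CO⁻)

Leaving-group ability tracks the stability of the departed species; conjugate-acid pKₐ is the usual yardstick (lower pKₐ → better LG).
perchlorate: pKₐ(HClO₄) ≈ -10
benzoate: pKₐ(C₆H₅COOH) ≈ 4.2
cyanide (CN⁻): pKₐ(HCN) ≈ 9.2
tert-butoxide ((CH₃)₃CO⁻): pKₐ(t-BuOH) ≈ 18 — bulky, strongly basic alkoxide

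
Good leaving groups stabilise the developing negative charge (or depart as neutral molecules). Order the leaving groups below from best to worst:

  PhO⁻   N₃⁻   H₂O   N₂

N₂ > H₂O > N₃⁻ > PhO⁻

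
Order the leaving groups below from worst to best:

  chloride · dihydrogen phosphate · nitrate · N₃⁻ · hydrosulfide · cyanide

cyanide < hydrosulfide < N₃⁻ < dihydrogen phosphate < nitrate < chloride

Rank by basicity of the departing species: weakest base leaves most easily.
chloride: pKₐ(HCl) ≈ -7
nitrate: pKₐ(HNO₃) ≈ -1.3
dihydrogen phosphate: pKₐ(H₃PO₄) ≈ 2.1
N₃⁻: pKₐ(HN₃) ≈ 4.7
hydrosulfide: pKₐ(H₂S) ≈ 7
cyanide: pKₐ(HCN) ≈ 9.2
The question asks for worst first, so the sequence is read in increasing leaving-group ability.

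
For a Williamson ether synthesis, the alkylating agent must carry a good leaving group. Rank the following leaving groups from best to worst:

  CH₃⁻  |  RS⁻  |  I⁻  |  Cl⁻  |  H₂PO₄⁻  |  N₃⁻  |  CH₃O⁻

I⁻ > Cl⁻ > H₂PO₄⁻ > N₃⁻ > RS⁻ > CH₃O⁻ > CH₃⁻

A good leaving group is a weak base: the lower the pKₐ of its conjugate acid, the more readily it departs.
I⁻: pKₐ(HI) ≈ -10
Cl⁻: pKₐ(HCl) ≈ -7
H₂PO₄⁻: pKₐ(H₃PO₄) ≈ 2.1 — moderate base; biological leaving group after further activation
N₃⁻: pKₐ(HN₃) ≈ 4.7 — linear, resonance-stabilised
RS⁻: pKₐ(RSH (a thiol)) ≈ 10.5
CH₃O⁻: pKₐ(CH₃OH) ≈ 15.5
CH₃⁻: pKₐ(CH₄) ≈ 48 — unstabilised carbanion; the worst conceivable leaving group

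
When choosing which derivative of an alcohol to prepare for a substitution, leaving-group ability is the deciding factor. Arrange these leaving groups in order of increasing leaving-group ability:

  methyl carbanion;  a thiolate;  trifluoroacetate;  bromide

Rank by basicity of the departing species: weakest base leaves most easily.
bromide: pKₐ(HBr) ≈ -9 — weak base; good leaving group
trifluoroacetate: pKₐ(CF₃COOH) ≈ 0.2
a thiolate: pKₐ(RSH (a thiol)) ≈ 10.5 — moderately basic; rarely leaves without activation
methyl carbanion: pKₐ(CH₄) ≈ 48
The question asks for worst first, so the sequence is read in increasing leaving-group ability.

methyl carbanion < a thiolate < trifluoroacetate < bromide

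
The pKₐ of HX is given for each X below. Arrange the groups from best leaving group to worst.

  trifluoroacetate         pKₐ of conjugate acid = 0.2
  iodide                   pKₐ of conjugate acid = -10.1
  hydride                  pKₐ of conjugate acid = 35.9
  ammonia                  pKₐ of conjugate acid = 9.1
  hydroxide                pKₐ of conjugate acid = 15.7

iodide > trifluoroacetate > ammonia > hydroxide > hydride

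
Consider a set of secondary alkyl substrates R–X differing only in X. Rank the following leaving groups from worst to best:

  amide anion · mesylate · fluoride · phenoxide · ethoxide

A good leaving group is a weak base: the lower the pKₐ of its conjugate acid, the more readily it departs.
mesylate: pKₐ(CH₃SO₃H (MsOH)) ≈ -1.9
fluoride: pKₐ(HF) ≈ 3.2 — small and strongly basic; the poor halide leaving group
phenoxide: pKₐ(C₆H₅OH (phenol)) ≈ 10
ethoxide: pKₐ(CH₃CH₂OH) ≈ 16
amide anion: pKₐ(NH₃) ≈ 38 — extremely strong base; never a leaving group
The question asks for worst first, so the sequence is read in increasing leaving-group ability.

amide anion < ethoxide < phenoxide < fluoride < mesylate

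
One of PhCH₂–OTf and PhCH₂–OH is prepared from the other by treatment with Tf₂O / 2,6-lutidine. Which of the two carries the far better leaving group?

From PhCH₂–OH the departing group would be OH⁻ (pKₐ(H₂O) ≈ 15.7). Strong base; essentially never leaves without prior activation.
From PhCH₂–OTf the leaving group is OTf⁻ (pKₐ(CF₃SO₃H (triflic acid)) ≈ -14). Charge spread over three oxygens and a CF₃ group; the premier leaving group in synthesis.
Treatment with Tf₂O / 2,6-lutidine works by converting the hydroxyl into a triflate, making PhCH₂–OTf enormously more reactive.

PhCH₂–OTf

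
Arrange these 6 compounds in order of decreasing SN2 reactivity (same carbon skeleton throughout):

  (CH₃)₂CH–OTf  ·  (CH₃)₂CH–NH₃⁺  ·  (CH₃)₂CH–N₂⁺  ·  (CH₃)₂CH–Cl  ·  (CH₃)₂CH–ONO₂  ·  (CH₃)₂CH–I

With the same alkyl group throughout, only the leaving group differentiates the rates.
The more stable X⁻ (or X) is on its own — i.e. the weaker a base it is — the better a leaving group it makes.
(CH₃)₂CH–N₂⁺ loses N₂: no meaningful conjugate acid; N₂ departs as an exceptionally stable neutral molecule
(CH₃)₂CH–OTf loses OTf⁻: pKₐ(CF₃SO₃H (triflic acid)) ≈ -14
(CH₃)₂CH–I loses I⁻: pKₐ(HI) ≈ -10
(CH₃)₂CH–Cl loses Cl⁻: pKₐ(HCl) ≈ -7
(CH₃)₂CH–ONO₂ loses NO₃⁻: pKₐ(HNO₃) ≈ -1.3
(CH₃)₂CH–NH₃⁺ loses NH₃: pKₐ(NH₄⁺) ≈ 9.2

(CH₃)₂CH–N₂⁺ > (CH₃)₂CH–OTf > (CH₃)₂CH–I > (CH₃)₂CH–Cl > (CH₃)₂CH–ONO₂ > (CH₃)₂CH–NH₃⁺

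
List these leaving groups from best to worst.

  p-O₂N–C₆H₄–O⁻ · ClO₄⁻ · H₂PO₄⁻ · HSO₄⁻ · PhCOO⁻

ClO₄⁻: pKₐ(HClO₄) ≈ -10 — extremely weak base; rarely used for safety reasons
HSO₄⁻: pKₐ(H₂SO₄) ≈ -3
H₂PO₄⁻: pKₐ(H₃PO₄) ≈ 2.1
PhCOO⁻: pKₐ(C₆H₅COOH) ≈ 4.2
p-O₂N–C₆H₄–O⁻: pKₐ(p-nitrophenol) ≈ 7.2 — nitro group delocalises the charge; the classic chromogenic LG

ClO₄⁻ > HSO₄⁻ > H₂PO₄⁻ > PhCOO⁻ > p-O₂N–C₆H₄–O⁻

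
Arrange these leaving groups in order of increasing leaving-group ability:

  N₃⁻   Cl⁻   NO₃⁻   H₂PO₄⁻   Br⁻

N₃⁻ < H₂PO₄⁻ < NO₃⁻ < Cl⁻ < Br⁻

The more stable X⁻ (or X) is on its own — i.e. the weaker a base it is — the better a leaving group it makes.
Br⁻: pKₐ(HBr) ≈ -9
Cl⁻: pKₐ(HCl) ≈ -7
NO₃⁻: pKₐ(HNO₃) ≈ -1.3
H₂PO₄⁻: pKₐ(H₃PO₄) ≈ 2.1
N₃⁻: pKₐ(HN₃) ≈ 4.7
Reversing gives the worst-to-best order requested.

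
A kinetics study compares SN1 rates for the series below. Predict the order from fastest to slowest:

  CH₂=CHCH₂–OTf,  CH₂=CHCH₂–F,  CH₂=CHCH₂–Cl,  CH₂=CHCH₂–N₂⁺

CH₂=CHCH₂–N₂⁺ > CH₂=CHCH₂–OTf > CH₂=CHCH₂–Cl > CH₂=CHCH₂–F

Identical carbon frameworks mean the comparison reduces to leaving-group quality.
A good leaving group is a weak base: the lower the pKₐ of its conjugate acid, the more readily it departs.
CH₂=CHCH₂–N₂⁺ loses N₂: no meaningful conjugate acid; N₂ departs as an exceptionally stable neutral molecule
CH₂=CHCH₂–OTf loses OTf⁻: pKₐ(CF₃SO₃H (triflic acid)) ≈ -14
CH₂=CHCH₂–Cl loses Cl⁻: pKₐ(HCl) ≈ -7
CH₂=CHCH₂–F loses F⁻: pKₐ(HF) ≈ 3.2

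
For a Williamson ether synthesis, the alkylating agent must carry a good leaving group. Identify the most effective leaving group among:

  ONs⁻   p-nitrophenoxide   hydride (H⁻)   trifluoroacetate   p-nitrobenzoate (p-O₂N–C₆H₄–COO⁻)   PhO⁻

Rank by basicity of the departing species: weakest base leaves most easily.
ONs⁻: pKₐ(p-O₂NC₆H₄SO₃H) ≈ -3.5
trifluoroacetate: pKₐ(CF₃COOH) ≈ 0.2
p-nitrobenzoate (p-O₂N–C₆H₄–COO⁻): pKₐ(p-nitrobenzoic acid) ≈ 3.4
p-nitrophenoxide: pKₐ(p-nitrophenol) ≈ 7.2
PhO⁻: pKₐ(C₆H₅OH (phenol)) ≈ 10
hydride (H⁻): pKₐ(H₂) ≈ 36

ONs⁻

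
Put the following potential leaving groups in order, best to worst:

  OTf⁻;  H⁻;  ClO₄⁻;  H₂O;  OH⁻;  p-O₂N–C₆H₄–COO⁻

OTf⁻ > ClO₄⁻ > H₂O > p-O₂N–C₆H₄–COO⁻ > OH⁻ > H⁻

Leaving-group ability tracks the stability of the departed species; conjugate-acid pKₐ is the usual yardstick (lower pKₐ → better LG).
OTf⁻: pKₐ(CF₃SO₃H (triflic acid)) ≈ -14
ClO₄⁻: pKₐ(HClO₄) ≈ -10
H₂O: pKₐ(H₃O⁺) ≈ -1.7
p-O₂N–C₆H₄–COO⁻: pKₐ(p-nitrobenzoic acid) ≈ 3.4
OH⁻: pKₐ(H₂O) ≈ 15.7
H⁻: pKₐ(H₂) ≈ 36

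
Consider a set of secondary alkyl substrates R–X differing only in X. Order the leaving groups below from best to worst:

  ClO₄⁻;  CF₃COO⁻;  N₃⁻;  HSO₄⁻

ClO₄⁻ > HSO₄⁻ > CF₃COO⁻ > N₃⁻

Leaving-group ability tracks the stability of the departed species; conjugate-acid pKₐ is the usual yardstick (lower pKₐ → better LG).
ClO₄⁻: pKₐ(HClO₄) ≈ -10 — extremely weak base; rarely used for safety reasons
HSO₄⁻: pKₐ(H₂SO₄) ≈ -3
CF₃COO⁻: pKₐ(CF₃COOH) ≈ 0.2 — strongly electron-withdrawing CF₃ stabilises the carboxylate
N₃⁻: pKₐ(HN₃) ≈ 4.7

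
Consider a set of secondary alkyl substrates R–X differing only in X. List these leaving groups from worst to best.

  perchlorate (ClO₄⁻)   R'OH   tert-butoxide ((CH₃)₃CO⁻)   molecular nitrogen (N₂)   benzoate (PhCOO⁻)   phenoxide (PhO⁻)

tert-butoxide ((CH₃)₃CO⁻) < phenoxide (PhO⁻) < benzoate (PhCOO⁻) < R'OH < perchlorate (ClO₄⁻) < molecular nitrogen (N₂)

A good leaving group is a weak base: the lower the pKₐ of its conjugate acid, the more readily it departs.
molecular nitrogen (N₂): no meaningful conjugate acid; N₂ departs as an exceptionally stable neutral molecule
perchlorate (ClO₄⁻): pKₐ(HClO₄) ≈ -10
R'OH: pKₐ(R'OH₂⁺) ≈ -2.4
benzoate (PhCOO⁻): pKₐ(C₆H₅COOH) ≈ 4.2
phenoxide (PhO⁻): pKₐ(C₆H₅OH (phenol)) ≈ 10
tert-butoxide ((CH₃)₃CO⁻): pKₐ(t-BuOH) ≈ 18
Listed from poorest to best leaving group as asked.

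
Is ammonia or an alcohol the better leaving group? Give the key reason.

an alcohol is the better leaving group.
pKₐ(R'OH₂⁺) ≈ -2.4 versus pKₐ(NH₄⁺) ≈ 9.2: an alcohol is the much weaker base.
Neutral; leaves from a protonated ether (an oxonium ion, R–O(H)R'⁺).

an alcohol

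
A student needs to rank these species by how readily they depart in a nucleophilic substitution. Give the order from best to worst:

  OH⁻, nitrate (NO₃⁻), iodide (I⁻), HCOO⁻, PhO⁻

iodide (I⁻) > nitrate (NO₃⁻) > HCOO⁻ > PhO⁻ > OH⁻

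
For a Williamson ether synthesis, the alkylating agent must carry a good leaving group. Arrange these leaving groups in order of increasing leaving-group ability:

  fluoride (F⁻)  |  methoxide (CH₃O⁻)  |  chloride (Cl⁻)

methoxide (CH₃O⁻) < fluoride (F⁻) < chloride (Cl⁻)

A good leaving group is a weak base: the lower the pKₐ of its conjugate acid, the more readily it departs.
chloride (Cl⁻): pKₐ(HCl) ≈ -7
fluoride (F⁻): pKₐ(HF) ≈ 3.2
methoxide (CH₃O⁻): pKₐ(CH₃OH) ≈ 15.5
Listed from poorest to best leaving group as asked.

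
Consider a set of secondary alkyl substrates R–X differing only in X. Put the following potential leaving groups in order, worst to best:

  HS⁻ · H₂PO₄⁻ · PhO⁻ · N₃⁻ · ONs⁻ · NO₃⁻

ONs⁻: pKₐ(p-O₂NC₆H₄SO₃H) ≈ -3.5
NO₃⁻: pKₐ(HNO₃) ≈ -1.3
H₂PO₄⁻: pKₐ(H₃PO₄) ≈ 2.1
N₃⁻: pKₐ(HN₃) ≈ 4.7
HS⁻: pKₐ(H₂S) ≈ 7
PhO⁻: pKₐ(C₆H₅OH (phenol)) ≈ 10
Listed from poorest to best leaving group as asked.

PhO⁻ < HS⁻ < N₃⁻ < H₂PO₄⁻ < NO₃⁻ < ONs⁻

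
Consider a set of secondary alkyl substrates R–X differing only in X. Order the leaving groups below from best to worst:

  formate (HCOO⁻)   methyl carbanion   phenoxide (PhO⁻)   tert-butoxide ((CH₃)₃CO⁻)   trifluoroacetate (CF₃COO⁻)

trifluoroacetate (CF₃COO⁻) > formate (HCOO⁻) > phenoxide (PhO⁻) > tert-butoxide ((CH₃)₃CO⁻) > methyl carbanion

Leaving-group ability tracks the stability of the departed species; conjugate-acid pKₐ is the usual yardstick (lower pKₐ → better LG).
trifluoroacetate (CF₃COO⁻): pKₐ(CF₃COOH) ≈ 0.2 — strongly electron-withdrawing CF₃ stabilises the carboxylate
formate (HCOO⁻): pKₐ(HCOOH) ≈ 3.8
phenoxide (PhO⁻): pKₐ(C₆H₅OH (phenol)) ≈ 10 — resonance into the ring helps, but still a poor LG
tert-butoxide ((CH₃)₃CO⁻): pKₐ(t-BuOH) ≈ 18 — bulky, strongly basic alkoxide
methyl carbanion: pKₐ(CH₄) ≈ 48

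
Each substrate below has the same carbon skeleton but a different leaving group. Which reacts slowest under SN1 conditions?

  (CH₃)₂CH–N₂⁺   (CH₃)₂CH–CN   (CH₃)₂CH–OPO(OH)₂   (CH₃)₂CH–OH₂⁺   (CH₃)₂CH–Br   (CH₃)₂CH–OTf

(CH₃)₂CH–CN

Same R in every case — rank the leaving groups.
The more stable X⁻ (or X) is on its own — i.e. the weaker a base it is — the better a leaving group it makes.
(CH₃)₂CH–N₂⁺ loses N₂: no meaningful conjugate acid; N₂ departs as an exceptionally stable neutral molecule
(CH₃)₂CH–OTf loses OTf⁻: pKₐ(CF₃SO₃H (triflic acid)) ≈ -14
(CH₃)₂CH–Br loses Br⁻: pKₐ(HBr) ≈ -9
(CH₃)₂CH–OH₂⁺ loses H₂O: pKₐ(H₃O⁺) ≈ -1.7
(CH₃)₂CH–OPO(OH)₂ loses H₂PO₄⁻: pKₐ(H₃PO₄) ≈ 2.1
(CH₃)₂CH–CN loses CN⁻: pKₐ(HCN) ≈ 9.2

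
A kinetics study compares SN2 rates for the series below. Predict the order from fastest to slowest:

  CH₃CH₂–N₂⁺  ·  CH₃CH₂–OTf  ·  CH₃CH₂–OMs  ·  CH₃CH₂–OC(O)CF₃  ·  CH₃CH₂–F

The skeletons are identical, so relative rate is governed entirely by leaving-group ability.
Rank by basicity of the departing species: weakest base leaves most easily.
CH₃CH₂–N₂⁺ loses N₂: no meaningful conjugate acid; N₂ departs as an exceptionally stable neutral molecule
CH₃CH₂–OTf loses OTf⁻: pKₐ(CF₃SO₃H (triflic acid)) ≈ -14
CH₃CH₂–OMs loses OMs⁻: pKₐ(CH₃SO₃H (MsOH)) ≈ -1.9
CH₃CH₂–OC(O)CF₃ loses CF₃COO⁻: pKₐ(CF₃COOH) ≈ 0.2
CH₃CH₂–F loses F⁻: pKₐ(HF) ≈ 3.2

CH₃CH₂–N₂⁺ > CH₃CH₂–OTf > CH₃CH₂–OMs > CH₃CH₂–OC(O)CF₃ > CH₃CH₂–F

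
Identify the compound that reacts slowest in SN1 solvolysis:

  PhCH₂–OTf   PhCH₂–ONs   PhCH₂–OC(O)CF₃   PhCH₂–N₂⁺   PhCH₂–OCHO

PhCH₂–OCHO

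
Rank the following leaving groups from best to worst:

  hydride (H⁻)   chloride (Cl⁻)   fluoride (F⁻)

chloride (Cl⁻): pKₐ(HCl) ≈ -7 — moderately weak base
fluoride (F⁻): pKₐ(HF) ≈ 3.2 — small and strongly basic; the poor halide leaving group
hydride (H⁻): pKₐ(H₂) ≈ 36

chloride (Cl⁻) > fluoride (F⁻) > hydride (H⁻)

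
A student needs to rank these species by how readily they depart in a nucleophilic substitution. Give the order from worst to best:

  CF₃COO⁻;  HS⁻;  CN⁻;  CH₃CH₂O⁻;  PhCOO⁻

CH₃CH₂O⁻ < CN⁻ < HS⁻ < PhCOO⁻ < CF₃COO⁻

Rank by basicity of the departing species: weakest base leaves most easily.
CF₃COO⁻: pKₐ(CF₃COOH) ≈ 0.2 — strongly electron-withdrawing CF₃ stabilises the carboxylate
PhCOO⁻: pKₐ(C₆H₅COOH) ≈ 4.2
HS⁻: pKₐ(H₂S) ≈ 7 — larger and more polarisable than the oxygen analogue
CN⁻: pKₐ(HCN) ≈ 9.2 — sp carbon stabilises the charge somewhat, but still a poor LG
CH₃CH₂O⁻: pKₐ(CH₃CH₂OH) ≈ 16
The question asks for worst first, so the sequence is read in increasing leaving-group ability.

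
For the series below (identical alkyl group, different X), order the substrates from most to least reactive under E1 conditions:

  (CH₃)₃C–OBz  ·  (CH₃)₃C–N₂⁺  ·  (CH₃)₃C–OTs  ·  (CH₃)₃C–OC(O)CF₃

The skeletons are identical, so relative rate is governed entirely by leaving-group ability.
The more stable X⁻ (or X) is on its own — i.e. the weaker a base it is — the better a leaving group it makes.
(CH₃)₃C–N₂⁺ loses N₂: no meaningful conjugate acid; N₂ departs as an exceptionally stable neutral molecule
(CH₃)₃C–OTs loses OTs⁻: pKₐ(p-CH₃C₆H₄SO₃H (TsOH)) ≈ -2.8
(CH₃)₃C–OC(O)CF₃ loses CF₃COO⁻: pKₐ(CF₃COOH) ≈ 0.2
(CH₃)₃C–OBz loses PhCOO⁻: pKₐ(C₆H₅COOH) ≈ 4.2

(CH₃)₃C–N₂⁺ > (CH₃)₃C–OTs > (CH₃)₃C–OC(O)CF₃ > (CH₃)₃C–OBz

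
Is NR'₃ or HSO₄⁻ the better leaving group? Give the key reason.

HSO₄⁻

HSO₄⁻ is the better leaving group.
pKₐ(H₂SO₄) ≈ -3 versus pKₐ(R'₃NH⁺) ≈ 10.7: HSO₄⁻ is the much weaker base.
Conjugate base of a strong mineral acid.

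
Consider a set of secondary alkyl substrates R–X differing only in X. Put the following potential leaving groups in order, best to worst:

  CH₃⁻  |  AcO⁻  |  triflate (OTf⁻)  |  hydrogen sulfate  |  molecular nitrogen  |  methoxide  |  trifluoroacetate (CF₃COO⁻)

molecular nitrogen > triflate (OTf⁻) > hydrogen sulfate > trifluoroacetate (CF₃COO⁻) > AcO⁻ > methoxide > CH₃⁻

A good leaving group is a weak base: the lower the pKₐ of its conjugate acid, the more readily it departs.
molecular nitrogen: no meaningful conjugate acid; N₂ departs as an exceptionally stable neutral molecule
triflate (OTf⁻): pKₐ(CF₃SO₃H (triflic acid)) ≈ -14 — charge spread over three oxygens and a CF₃ group; the premier leaving group in synthesis
hydrogen sulfate: pKₐ(H₂SO₄) ≈ -3 — conjugate base of a strong mineral acid
trifluoroacetate (CF₃COO⁻): pKₐ(CF₃COOH) ≈ 0.2
AcO⁻: pKₐ(CH₃COOH) ≈ 4.8
methoxide: pKₐ(CH₃OH) ≈ 15.5 — strong base; alkoxides do not leave unassisted
CH₃⁻: pKₐ(CH₄) ≈ 48 — unstabilised carbanion; the worst conceivable leaving group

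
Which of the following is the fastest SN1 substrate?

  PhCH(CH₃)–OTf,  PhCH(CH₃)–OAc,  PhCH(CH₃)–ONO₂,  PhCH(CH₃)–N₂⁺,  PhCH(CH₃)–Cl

PhCH(CH₃)–N₂⁺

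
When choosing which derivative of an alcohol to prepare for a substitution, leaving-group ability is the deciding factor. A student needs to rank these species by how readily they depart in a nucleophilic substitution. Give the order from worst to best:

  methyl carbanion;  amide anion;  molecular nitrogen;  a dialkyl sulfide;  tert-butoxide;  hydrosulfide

molecular nitrogen: no meaningful conjugate acid; N₂ departs as an exceptionally stable neutral molecule
a dialkyl sulfide: pKₐ(R'₂SH⁺) ≈ -7 — neutral; leaves from a sulfonium salt (R–SR'₂⁺)
hydrosulfide: pKₐ(H₂S) ≈ 7 — larger and more polarisable than the oxygen analogue
tert-butoxide: pKₐ(t-BuOH) ≈ 18
amide anion: pKₐ(NH₃) ≈ 38
methyl carbanion: pKₐ(CH₄) ≈ 48
The question asks for worst first, so the sequence is read in increasing leaving-group ability.

methyl carbanion < amide anion < tert-butoxide < hydrosulfide < a dialkyl sulfide < molecular nitrogen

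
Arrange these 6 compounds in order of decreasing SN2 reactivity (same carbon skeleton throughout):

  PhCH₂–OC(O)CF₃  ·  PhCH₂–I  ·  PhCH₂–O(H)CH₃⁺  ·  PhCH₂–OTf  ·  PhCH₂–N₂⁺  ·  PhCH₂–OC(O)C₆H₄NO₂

With the same alkyl group throughout, only the leaving group differentiates the rates.
Rank by basicity of the departing species: weakest base leaves most easily.
PhCH₂–N₂⁺ loses N₂: no meaningful conjugate acid; N₂ departs as an exceptionally stable neutral molecule
PhCH₂–OTf loses OTf⁻: pKₐ(CF₃SO₃H (triflic acid)) ≈ -14
PhCH₂–I loses I⁻: pKₐ(HI) ≈ -10
PhCH₂–O(H)CH₃⁺ loses R'OH: pKₐ(R'OH₂⁺) ≈ -2.4
PhCH₂–OC(O)CF₃ loses CF₃COO⁻: pKₐ(CF₃COOH) ≈ 0.2
PhCH₂–OC(O)C₆H₄NO₂ loses p-O₂N–C₆H₄–COO⁻: pKₐ(p-nitrobenzoic acid) ≈ 3.4

PhCH₂–N₂⁺ > PhCH₂–OTf > PhCH₂–I > PhCH₂–O(H)CH₃⁺ > PhCH₂–OC(O)CF₃ > PhCH₂–OC(O)C₆H₄NO₂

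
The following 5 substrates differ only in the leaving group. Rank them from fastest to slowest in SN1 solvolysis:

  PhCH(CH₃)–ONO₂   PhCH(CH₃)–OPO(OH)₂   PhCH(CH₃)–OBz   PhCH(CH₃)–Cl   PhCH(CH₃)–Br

PhCH(CH₃)–Br > PhCH(CH₃)–Cl > PhCH(CH₃)–ONO₂ > PhCH(CH₃)–OPO(OH)₂ > PhCH(CH₃)–OBz

Identical carbon frameworks mean the comparison reduces to leaving-group quality.
A good leaving group is a weak base: the lower the pKₐ of its conjugate acid, the more readily it departs.
PhCH(CH₃)–Br loses Br⁻: pKₐ(HBr) ≈ -9
PhCH(CH₃)–Cl loses Cl⁻: pKₐ(HCl) ≈ -7
PhCH(CH₃)–ONO₂ loses NO₃⁻: pKₐ(HNO₃) ≈ -1.3
PhCH(CH₃)–OPO(OH)₂ loses H₂PO₄⁻: pKₐ(H₃PO₄) ≈ 2.1
PhCH(CH₃)–OBz loses PhCOO⁻: pKₐ(C₆H₅COOH) ≈ 4.2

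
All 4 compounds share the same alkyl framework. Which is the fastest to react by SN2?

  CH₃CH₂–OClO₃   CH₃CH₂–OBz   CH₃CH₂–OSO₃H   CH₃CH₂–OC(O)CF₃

Same R in every case — rank the leaving groups.
Rank by basicity of the departing species: weakest base leaves most easily.
CH₃CH₂–OClO₃ loses ClO₄⁻: pKₐ(HClO₄) ≈ -10
CH₃CH₂–OSO₃H loses HSO₄⁻: pKₐ(H₂SO₄) ≈ -3
CH₃CH₂–OC(O)CF₃ loses CF₃COO⁻: pKₐ(CF₃COOH) ≈ 0.2
CH₃CH₂–OBz loses PhCOO⁻: pKₐ(C₆H₅COOH) ≈ 4.2

CH₃CH₂–OClO₃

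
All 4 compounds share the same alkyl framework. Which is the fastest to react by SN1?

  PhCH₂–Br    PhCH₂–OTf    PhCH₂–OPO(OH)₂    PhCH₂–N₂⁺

PhCH₂–N₂⁺

Same R in every case — rank the leaving groups.
Rank by basicity of the departing species: weakest base leaves most easily.
PhCH₂–N₂⁺ loses N₂: no meaningful conjugate acid; N₂ departs as an exceptionally stable neutral molecule
PhCH₂–OTf loses OTf⁻: pKₐ(CF₃SO₃H (triflic acid)) ≈ -14
PhCH₂–Br loses Br⁻: pKₐ(HBr) ≈ -9
PhCH₂–OPO(OH)₂ loses H₂PO₄⁻: pKₐ(H₃PO₄) ≈ 2.1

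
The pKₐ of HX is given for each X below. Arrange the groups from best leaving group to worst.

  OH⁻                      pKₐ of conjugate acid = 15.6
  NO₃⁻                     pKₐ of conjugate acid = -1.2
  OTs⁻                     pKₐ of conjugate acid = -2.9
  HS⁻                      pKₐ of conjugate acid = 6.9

Lower conjugate-acid pKₐ ⇒ weaker base ⇒ better leaving group.
Sorting by the given values: OTs⁻ (-2.9), NO₃⁻ (-1.2), HS⁻ (6.9), OH⁻ (15.6).

OTs⁻ > NO₃⁻ > HS⁻ > OH⁻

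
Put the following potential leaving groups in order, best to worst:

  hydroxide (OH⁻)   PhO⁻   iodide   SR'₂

iodide > SR'₂ > PhO⁻ > hydroxide (OH⁻)

iodide: pKₐ(HI) ≈ -10
SR'₂: pKₐ(R'₂SH⁺) ≈ -7 — neutral; leaves from a sulfonium salt (R–SR'₂⁺)
PhO⁻: pKₐ(C₆H₅OH (phenol)) ≈ 10 — resonance into the ring helps, but still a poor LG
hydroxide (OH⁻): pKₐ(H₂O) ≈ 15.7 — strong base; essentially never leaves without prior activation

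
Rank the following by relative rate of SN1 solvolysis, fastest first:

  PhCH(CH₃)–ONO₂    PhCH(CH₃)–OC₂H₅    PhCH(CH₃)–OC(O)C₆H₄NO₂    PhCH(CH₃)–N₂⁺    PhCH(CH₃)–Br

PhCH(CH₃)–N₂⁺ > PhCH(CH₃)–Br > PhCH(CH₃)–ONO₂ > PhCH(CH₃)–OC(O)C₆H₄NO₂ > PhCH(CH₃)–OC₂H₅

With the same alkyl group throughout, only the leaving group differentiates the rates.
Rank by basicity of the departing species: weakest base leaves most easily.
PhCH(CH₃)–N₂⁺ loses N₂: no meaningful conjugate acid; N₂ departs as an exceptionally stable neutral molecule
PhCH(CH₃)–Br loses Br⁻: pKₐ(HBr) ≈ -9
PhCH(CH₃)–ONO₂ loses NO₃⁻: pKₐ(HNO₃) ≈ -1.3
PhCH(CH₃)–OC(O)C₆H₄NO₂ loses p-O₂N–C₆H₄–COO⁻: pKₐ(p-nitrobenzoic acid) ≈ 3.4
PhCH(CH₃)–OC₂H₅ loses CH₃CH₂O⁻: pKₐ(CH₃CH₂OH) ≈ 16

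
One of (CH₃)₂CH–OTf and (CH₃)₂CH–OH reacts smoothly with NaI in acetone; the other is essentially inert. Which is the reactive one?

(CH₃)₂CH–OTf

From (CH₃)₂CH–OH the departing group would be OH⁻ (pKₐ(H₂O) ≈ 15.7). Strong base; essentially never leaves without prior activation.
From (CH₃)₂CH–OTf the leaving group is OTf⁻ (pKₐ(CF₃SO₃H (triflic acid)) ≈ -14). Charge spread over three oxygens and a CF₃ group; the premier leaving group in synthesis.
(In practice (CH₃)₂CH–OTf is made from (CH₃)₂CH–OH by treatment with Tf₂O / 2,6-lutidine, converting the hydroxyl into a triflate.)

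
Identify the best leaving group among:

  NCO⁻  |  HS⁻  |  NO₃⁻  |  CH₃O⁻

NO₃⁻

NO₃⁻: pKₐ(HNO₃) ≈ -1.3
NCO⁻: pKₐ(HOCN) ≈ 3.5
HS⁻: pKₐ(H₂S) ≈ 7
CH₃O⁻: pKₐ(CH₃OH) ≈ 15.5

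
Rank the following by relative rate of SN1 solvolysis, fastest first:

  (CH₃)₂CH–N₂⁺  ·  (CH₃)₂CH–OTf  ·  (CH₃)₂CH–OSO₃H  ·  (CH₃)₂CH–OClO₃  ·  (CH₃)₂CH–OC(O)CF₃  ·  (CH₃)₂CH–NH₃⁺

The skeletons are identical, so relative rate is governed entirely by leaving-group ability.
The more stable X⁻ (or X) is on its own — i.e. the weaker a base it is — the better a leaving group it makes.
(CH₃)₂CH–N₂⁺ loses N₂: no meaningful conjugate acid; N₂ departs as an exceptionally stable neutral molecule
(CH₃)₂CH–OTf loses OTf⁻: pKₐ(CF₃SO₃H (triflic acid)) ≈ -14
(CH₃)₂CH–OClO₃ loses ClO₄⁻: pKₐ(HClO₄) ≈ -10
(CH₃)₂CH–OSO₃H loses HSO₄⁻: pKₐ(H₂SO₄) ≈ -3
(CH₃)₂CH–OC(O)CF₃ loses CF₃COO⁻: pKₐ(CF₃COOH) ≈ 0.2
(CH₃)₂CH–NH₃⁺ loses NH₃: pKₐ(NH₄⁺) ≈ 9.2

(CH₃)₂CH–N₂⁺ > (CH₃)₂CH–OTf > (CH₃)₂CH–OClO₃ > (CH₃)₂CH–OSO₃H > (CH₃)₂CH–OC(O)CF₃ > (CH₃)₂CH–NH₃⁺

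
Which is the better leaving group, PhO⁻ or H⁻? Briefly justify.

PhO⁻

PhO⁻ is the better leaving group.
pKₐ(C₆H₅OH (phenol)) ≈ 10 versus pKₐ(H₂) ≈ 36: PhO⁻ is the much weaker base.
Resonance into the ring helps, but still a poor LG.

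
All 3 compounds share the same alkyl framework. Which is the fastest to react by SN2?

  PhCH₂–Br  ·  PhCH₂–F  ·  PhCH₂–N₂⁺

Identical carbon frameworks mean the comparison reduces to leaving-group quality.
A good leaving group is a weak base: the lower the pKₐ of its conjugate acid, the more readily it departs.
PhCH₂–N₂⁺ loses N₂: no meaningful conjugate acid; N₂ departs as an exceptionally stable neutral molecule
PhCH₂–Br loses Br⁻: pKₐ(HBr) ≈ -9
PhCH₂–F loses F⁻: pKₐ(HF) ≈ 3.2

PhCH₂–N₂⁺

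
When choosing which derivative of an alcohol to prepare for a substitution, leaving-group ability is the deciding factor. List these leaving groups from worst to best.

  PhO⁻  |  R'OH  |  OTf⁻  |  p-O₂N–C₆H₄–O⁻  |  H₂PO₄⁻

PhO⁻ < p-O₂N–C₆H₄–O⁻ < H₂PO₄⁻ < R'OH < OTf⁻

The more stable X⁻ (or X) is on its own — i.e. the weaker a base it is — the better a leaving group it makes.
OTf⁻: pKₐ(CF₃SO₃H (triflic acid)) ≈ -14
R'OH: pKₐ(R'OH₂⁺) ≈ -2.4
H₂PO₄⁻: pKₐ(H₃PO₄) ≈ 2.1
p-O₂N–C₆H₄–O⁻: pKₐ(p-nitrophenol) ≈ 7.2
PhO⁻: pKₐ(C₆H₅OH (phenol)) ≈ 10
The question asks for worst first, so the sequence is read in increasing leaving-group ability.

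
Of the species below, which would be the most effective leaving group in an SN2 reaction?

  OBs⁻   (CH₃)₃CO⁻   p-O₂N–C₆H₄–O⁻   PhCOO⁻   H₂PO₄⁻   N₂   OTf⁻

N₂

The more stable X⁻ (or X) is on its own — i.e. the weaker a base it is — the better a leaving group it makes.
N₂: no meaningful conjugate acid; N₂ departs as an exceptionally stable neutral molecule
OTf⁻: pKₐ(CF₃SO₃H (triflic acid)) ≈ -14
OBs⁻: pKₐ(p-BrC₆H₄SO₃H) ≈ -2.8
H₂PO₄⁻: pKₐ(H₃PO₄) ≈ 2.1
PhCOO⁻: pKₐ(C₆H₅COOH) ≈ 4.2
p-O₂N–C₆H₄–O⁻: pKₐ(p-nitrophenol) ≈ 7.2
(CH₃)₃CO⁻: pKₐ(t-BuOH) ≈ 18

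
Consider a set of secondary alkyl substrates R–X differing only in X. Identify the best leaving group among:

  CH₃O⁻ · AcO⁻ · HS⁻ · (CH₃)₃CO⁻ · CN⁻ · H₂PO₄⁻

The more stable X⁻ (or X) is on its own — i.e. the weaker a base it is — the better a leaving group it makes.
H₂PO₄⁻: pKₐ(H₃PO₄) ≈ 2.1
AcO⁻: pKₐ(CH₃COOH) ≈ 4.8
HS⁻: pKₐ(H₂S) ≈ 7
CN⁻: pKₐ(HCN) ≈ 9.2
CH₃O⁻: pKₐ(CH₃OH) ≈ 15.5
(CH₃)₃CO⁻: pKₐ(t-BuOH) ≈ 18

H₂PO₄⁻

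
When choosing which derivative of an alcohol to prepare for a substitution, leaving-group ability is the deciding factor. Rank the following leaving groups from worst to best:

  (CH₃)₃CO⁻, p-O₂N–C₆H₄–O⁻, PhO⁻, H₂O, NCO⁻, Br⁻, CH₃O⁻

(CH₃)₃CO⁻ < CH₃O⁻ < PhO⁻ < p-O₂N–C₆H₄–O⁻ < NCO⁻ < H₂O < Br⁻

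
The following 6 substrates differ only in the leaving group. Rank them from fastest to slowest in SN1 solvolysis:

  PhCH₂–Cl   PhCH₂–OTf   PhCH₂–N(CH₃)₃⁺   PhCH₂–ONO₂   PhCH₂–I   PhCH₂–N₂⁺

PhCH₂–N₂⁺ > PhCH₂–OTf > PhCH₂–I > PhCH₂–Cl > PhCH₂–ONO₂ > PhCH₂–N(CH₃)₃⁺

Identical carbon frameworks mean the comparison reduces to leaving-group quality.
Leaving-group ability tracks the stability of the departed species; conjugate-acid pKₐ is the usual yardstick (lower pKₐ → better LG).
PhCH₂–N₂⁺ loses N₂: no meaningful conjugate acid; N₂ departs as an exceptionally stable neutral molecule
PhCH₂–OTf loses OTf⁻: pKₐ(CF₃SO₃H (triflic acid)) ≈ -14
PhCH₂–I loses I⁻: pKₐ(HI) ≈ -10
PhCH₂–Cl loses Cl⁻: pKₐ(HCl) ≈ -7
PhCH₂–ONO₂ loses NO₃⁻: pKₐ(HNO₃) ≈ -1.3
PhCH₂–N(CH₃)₃⁺ loses NR'₃: pKₐ(R'₃NH⁺) ≈ 10.7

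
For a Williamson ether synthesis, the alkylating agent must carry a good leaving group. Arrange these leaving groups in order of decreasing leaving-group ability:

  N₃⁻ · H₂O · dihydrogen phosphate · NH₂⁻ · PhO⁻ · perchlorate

perchlorate: pKₐ(HClO₄) ≈ -10
H₂O: pKₐ(H₃O⁺) ≈ -1.7
dihydrogen phosphate: pKₐ(H₃PO₄) ≈ 2.1
N₃⁻: pKₐ(HN₃) ≈ 4.7
PhO⁻: pKₐ(C₆H₅OH (phenol)) ≈ 10
NH₂⁻: pKₐ(NH₃) ≈ 38

perchlorate > H₂O > dihydrogen phosphate > N₃⁻ > PhO⁻ > NH₂⁻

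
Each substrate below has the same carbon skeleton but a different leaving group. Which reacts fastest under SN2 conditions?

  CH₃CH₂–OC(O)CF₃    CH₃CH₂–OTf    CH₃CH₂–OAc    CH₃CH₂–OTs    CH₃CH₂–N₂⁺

CH₃CH₂–N₂⁺

Identical carbon frameworks mean the comparison reduces to leaving-group quality.
A good leaving group is a weak base: the lower the pKₐ of its conjugate acid, the more readily it departs.
CH₃CH₂–N₂⁺ loses N₂: no meaningful conjugate acid; N₂ departs as an exceptionally stable neutral molecule
CH₃CH₂–OTf loses OTf⁻: pKₐ(CF₃SO₃H (triflic acid)) ≈ -14
CH₃CH₂–OTs loses OTs⁻: pKₐ(p-CH₃C₆H₄SO₃H (TsOH)) ≈ -2.8
CH₃CH₂–OC(O)CF₃ loses CF₃COO⁻: pKₐ(CF₃COOH) ≈ 0.2
CH₃CH₂–OAc loses AcO⁻: pKₐ(CH₃COOH) ≈ 4.8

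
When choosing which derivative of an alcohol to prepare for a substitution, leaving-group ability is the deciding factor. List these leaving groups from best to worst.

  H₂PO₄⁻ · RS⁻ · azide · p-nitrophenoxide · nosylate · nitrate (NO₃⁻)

nosylate > nitrate (NO₃⁻) > H₂PO₄⁻ > azide > p-nitrophenoxide > RS⁻

nosylate: pKₐ(p-O₂NC₆H₄SO₃H) ≈ -3.5 — p-nitro group further stabilises the sulfonate
nitrate (NO₃⁻): pKₐ(HNO₃) ≈ -1.3
H₂PO₄⁻: pKₐ(H₃PO₄) ≈ 2.1 — moderate base; biological leaving group after further activation
azide: pKₐ(HN₃) ≈ 4.7 — linear, resonance-stabilised
p-nitrophenoxide: pKₐ(p-nitrophenol) ≈ 7.2 — nitro group delocalises the charge; the classic chromogenic LG
RS⁻: pKₐ(RSH (a thiol)) ≈ 10.5 — moderately basic; rarely leaves without activation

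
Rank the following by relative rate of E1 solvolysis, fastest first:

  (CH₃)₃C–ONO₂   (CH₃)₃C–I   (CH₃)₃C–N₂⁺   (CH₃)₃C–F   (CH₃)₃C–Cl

Identical carbon frameworks mean the comparison reduces to leaving-group quality.
The more stable X⁻ (or X) is on its own — i.e. the weaker a base it is — the better a leaving group it makes.
(CH₃)₃C–N₂⁺ loses N₂: no meaningful conjugate acid; N₂ departs as an exceptionally stable neutral molecule
(CH₃)₃C–I loses I⁻: pKₐ(HI) ≈ -10
(CH₃)₃C–Cl loses Cl⁻: pKₐ(HCl) ≈ -7
(CH₃)₃C–ONO₂ loses NO₃⁻: pKₐ(HNO₃) ≈ -1.3
(CH₃)₃C–F loses F⁻: pKₐ(HF) ≈ 3.2

(CH₃)₃C–N₂⁺ > (CH₃)₃C–I > (CH₃)₃C–Cl > (CH₃)₃C–ONO₂ > (CH₃)₃C–F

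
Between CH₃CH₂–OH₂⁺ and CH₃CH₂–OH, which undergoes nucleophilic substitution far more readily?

From CH₃CH₂–OH the departing group would be OH⁻ (pKₐ(H₂O) ≈ 15.7). Strong base; essentially never leaves without prior activation.
From CH₃CH₂–OH₂⁺ the leaving group is H₂O (pKₐ(H₃O⁺) ≈ -1.7). Neutral; leaves from a protonated alcohol (R–OH₂⁺).
(In practice CH₃CH₂–OH₂⁺ is made from CH₃CH₂–OH by protonation with strong acid, converting the leaving group from hydroxide to neutral water.)

CH₃CH₂–OH₂⁺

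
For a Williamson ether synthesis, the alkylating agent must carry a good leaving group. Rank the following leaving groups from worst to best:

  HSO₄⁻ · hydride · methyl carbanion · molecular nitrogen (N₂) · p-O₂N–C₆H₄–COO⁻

The more stable X⁻ (or X) is on its own — i.e. the weaker a base it is — the better a leaving group it makes.
molecular nitrogen (N₂): no meaningful conjugate acid; N₂ departs as an exceptionally stable neutral molecule
HSO₄⁻: pKₐ(H₂SO₄) ≈ -3
p-O₂N–C₆H₄–COO⁻: pKₐ(p-nitrobenzoic acid) ≈ 3.4
hydride: pKₐ(H₂) ≈ 36
methyl carbanion: pKₐ(CH₄) ≈ 48
The question asks for worst first, so the sequence is read in increasing leaving-group ability.

methyl carbanion < hydride < p-O₂N–C₆H₄–COO⁻ < HSO₄⁻ < molecular nitrogen (N₂)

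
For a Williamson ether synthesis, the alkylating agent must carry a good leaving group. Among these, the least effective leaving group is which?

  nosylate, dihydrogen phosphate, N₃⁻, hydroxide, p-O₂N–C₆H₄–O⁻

hydroxide

nosylate: pKₐ(p-O₂NC₆H₄SO₃H) ≈ -3.5
dihydrogen phosphate: pKₐ(H₃PO₄) ≈ 2.1
N₃⁻: pKₐ(HN₃) ≈ 4.7
p-O₂N–C₆H₄–O⁻: pKₐ(p-nitrophenol) ≈ 7.2
hydroxide: pKₐ(H₂O) ≈ 15.7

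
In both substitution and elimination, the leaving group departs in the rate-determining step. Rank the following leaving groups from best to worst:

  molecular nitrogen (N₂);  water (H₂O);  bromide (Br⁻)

molecular nitrogen (N₂) > bromide (Br⁻) > water (H₂O)

A good leaving group is a weak base: the lower the pKₐ of its conjugate acid, the more readily it departs.
molecular nitrogen (N₂): no meaningful conjugate acid; N₂ departs as an exceptionally stable neutral molecule
bromide (Br⁻): pKₐ(HBr) ≈ -9
water (H₂O): pKₐ(H₃O⁺) ≈ -1.7 — neutral; leaves from a protonated alcohol (R–OH₂⁺)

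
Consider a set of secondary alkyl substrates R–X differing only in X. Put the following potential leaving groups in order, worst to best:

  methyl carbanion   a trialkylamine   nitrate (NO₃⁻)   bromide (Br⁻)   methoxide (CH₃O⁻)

methyl carbanion < methoxide (CH₃O⁻) < a trialkylamine < nitrate (NO₃⁻) < bromide (Br⁻)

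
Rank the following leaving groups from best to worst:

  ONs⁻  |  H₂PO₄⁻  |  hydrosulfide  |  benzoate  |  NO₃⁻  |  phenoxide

ONs⁻ > NO₃⁻ > H₂PO₄⁻ > benzoate > hydrosulfide > phenoxide

A good leaving group is a weak base: the lower the pKₐ of its conjugate acid, the more readily it departs.
ONs⁻: pKₐ(p-O₂NC₆H₄SO₃H) ≈ -3.5 — p-nitro group further stabilises the sulfonate
NO₃⁻: pKₐ(HNO₃) ≈ -1.3
H₂PO₄⁻: pKₐ(H₃PO₄) ≈ 2.1
benzoate: pKₐ(C₆H₅COOH) ≈ 4.2
hydrosulfide: pKₐ(H₂S) ≈ 7 — larger and more polarisable than the oxygen analogue
phenoxide: pKₐ(C₆H₅OH (phenol)) ≈ 10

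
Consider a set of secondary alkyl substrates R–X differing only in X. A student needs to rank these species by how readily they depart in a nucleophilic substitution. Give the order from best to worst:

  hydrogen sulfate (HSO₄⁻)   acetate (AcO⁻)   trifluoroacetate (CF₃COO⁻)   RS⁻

hydrogen sulfate (HSO₄⁻): pKₐ(H₂SO₄) ≈ -3 — conjugate base of a strong mineral acid
trifluoroacetate (CF₃COO⁻): pKₐ(CF₃COOH) ≈ 0.2 — strongly electron-withdrawing CF₃ stabilises the carboxylate
acetate (AcO⁻): pKₐ(CH₃COOH) ≈ 4.8 — resonance-stabilised but still a weak base
RS⁻: pKₐ(RSH (a thiol)) ≈ 10.5 — moderately basic; rarely leaves without activation

hydrogen sulfate (HSO₄⁻) > trifluoroacetate (CF₃COO⁻) > acetate (AcO⁻) > RS⁻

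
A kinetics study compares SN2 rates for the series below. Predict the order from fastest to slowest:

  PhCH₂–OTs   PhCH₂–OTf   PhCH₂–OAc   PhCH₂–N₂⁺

The skeletons are identical, so relative rate is governed entirely by leaving-group ability.
Rank by basicity of the departing species: weakest base leaves most easily.
PhCH₂–N₂⁺ loses N₂: no meaningful conjugate acid; N₂ departs as an exceptionally stable neutral molecule
PhCH₂–OTf loses OTf⁻: pKₐ(CF₃SO₃H (triflic acid)) ≈ -14
PhCH₂–OTs loses OTs⁻: pKₐ(p-CH₃C₆H₄SO₃H (TsOH)) ≈ -2.8
PhCH₂–OAc loses AcO⁻: pKₐ(CH₃COOH) ≈ 4.8

PhCH₂–N₂⁺ > PhCH₂–OTf > PhCH₂–OTs > PhCH₂–OAc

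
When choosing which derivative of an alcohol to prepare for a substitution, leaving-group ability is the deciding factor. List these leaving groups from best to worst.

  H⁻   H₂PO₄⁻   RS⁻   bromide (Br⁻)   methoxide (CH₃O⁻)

bromide (Br⁻) > H₂PO₄⁻ > RS⁻ > methoxide (CH₃O⁻) > H⁻

bromide (Br⁻): pKₐ(HBr) ≈ -9
H₂PO₄⁻: pKₐ(H₃PO₄) ≈ 2.1
RS⁻: pKₐ(RSH (a thiol)) ≈ 10.5
methoxide (CH₃O⁻): pKₐ(CH₃OH) ≈ 15.5
H⁻: pKₐ(H₂) ≈ 36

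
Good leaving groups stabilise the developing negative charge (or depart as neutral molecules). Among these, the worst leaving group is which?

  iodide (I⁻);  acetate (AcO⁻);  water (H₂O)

acetate (AcO⁻)

The more stable X⁻ (or X) is on its own — i.e. the weaker a base it is — the better a leaving group it makes.
iodide (I⁻): pKₐ(HI) ≈ -10
water (H₂O): pKₐ(H₃O⁺) ≈ -1.7
acetate (AcO⁻): pKₐ(CH₃COOH) ≈ 4.8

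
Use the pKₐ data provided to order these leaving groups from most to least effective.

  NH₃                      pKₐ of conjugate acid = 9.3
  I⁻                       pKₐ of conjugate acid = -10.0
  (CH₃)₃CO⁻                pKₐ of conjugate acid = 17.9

I⁻ > NH₃ > (CH₃)₃CO⁻

Lower conjugate-acid pKₐ ⇒ weaker base ⇒ better leaving group.
Sorting by the given values: I⁻ (-10.0), NH₃ (9.3), (CH₃)₃CO⁻ (17.9).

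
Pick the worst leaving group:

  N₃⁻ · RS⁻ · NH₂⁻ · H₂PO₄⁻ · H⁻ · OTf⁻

NH₂⁻

The more stable X⁻ (or X) is on its own — i.e. the weaker a base it is — the better a leaving group it makes.
OTf⁻: pKₐ(CF₃SO₃H (triflic acid)) ≈ -14
H₂PO₄⁻: pKₐ(H₃PO₄) ≈ 2.1
N₃⁻: pKₐ(HN₃) ≈ 4.7
RS⁻: pKₐ(RSH (a thiol)) ≈ 10.5
H⁻: pKₐ(H₂) ≈ 36
NH₂⁻: pKₐ(NH₃) ≈ 38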